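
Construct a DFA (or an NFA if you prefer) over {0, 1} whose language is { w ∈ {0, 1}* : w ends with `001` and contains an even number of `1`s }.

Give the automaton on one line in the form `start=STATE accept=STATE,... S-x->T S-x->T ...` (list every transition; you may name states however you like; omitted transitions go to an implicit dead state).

Handle the two conditions separately and then intersect. The first has 4 states tracking how much of the suffix `001` has currently been matched; the second has 2 states tracking the count of `1`s modulo 2. A product state is a pair (one from each), accepting exactly when both do. Minimizing collapses redundant product states.
With 5 states:
       0  1 
>  A   A  B 
   B   C  A 
   C   D  A 
   D   D  E 
 * E   A  B 
(> = start, * = accepting)

start=A accept=E A-0->A A-1->B B-0->C B-1->A C-0->D C-1->A D-0->D D-1->E E-0->A E-1->B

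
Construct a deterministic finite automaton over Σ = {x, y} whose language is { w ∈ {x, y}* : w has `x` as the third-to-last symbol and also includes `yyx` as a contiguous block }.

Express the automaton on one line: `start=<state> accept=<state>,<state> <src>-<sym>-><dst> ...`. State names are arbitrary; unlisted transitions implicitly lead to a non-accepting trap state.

Build one automaton per condition and run them in lockstep. The first has 15 states tracking the last 3 symbols read; the second has 4 states tracking whether and how much of `yyx` has been seen. A product state is a pair (one from each), accepting exactly when both do. After merging equivalent states the machine shrinks.
A 10-state machine:
        x   y  
>  s0   s0  s1 
   s1   s0  s2 
   s2   s3  s2 
   s3   s4  s5 
   s4   s6  s7 
   s5   s8  s9 
 * s6   s6  s7 
 * s7   s8  s9 
 * s8   s4  s5 
 * s9   s3  s2 
(> = start, * = accepting)

start=s0 accept=s6,s7,s8,s9 s0-x->s0 s0-y->s1 s1-x->s0 s1-y->s2 s2-x->s3 s2-y->s2 s3-x->s4 s3-y->s5 s4-x->s6 s4-y->s7 s5-x->s8 s5-y->s9 s6-x->s6 s6-y->s7 s7-x->s8 s7-y->s9 s8-x->s4 s8-y->s5 s9-x->s3 s9-y->s2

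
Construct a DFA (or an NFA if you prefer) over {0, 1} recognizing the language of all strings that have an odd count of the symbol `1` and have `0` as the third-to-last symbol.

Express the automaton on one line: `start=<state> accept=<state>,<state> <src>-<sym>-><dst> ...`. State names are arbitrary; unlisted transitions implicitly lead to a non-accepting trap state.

start=q0 accept=q8,q9,q15,q18 q0-0->q1 q0-1->q2 q1-0->q3 q1-1->q4 q2-0->q5 q2-1->q6 q3-0->q7 q3-1->q8 q4-0->q9 q4-1->q10 q5-0->q11 q5-1->q12 q6-0->q13 q6-1->q14 q7-0->q7 q7-1->q8 q8-0->q9 q8-1->q10 q9-0->q11 q9-1->q12 q10-0->q13 q10-1->q14 q11-0->q15 q11-1->q16 q12-0->q17 q12-1->q18 q13-0->q19 q13-1->q20 q14-0->q21 q14-1->q22 q15-0->q15 q15-1->q16 q16-0->q17 q16-1->q18 q17-0->q19 q17-1->q20 q18-0->q21 q18-1->q22 q19-0->q7 q19-1->q8 q20-0->q9 q20-1->q10 q21-0->q11 q21-1->q12 q22-0->q13 q22-1->q14

Run two small machines in parallel and take their product. One (2 states) tracks the count of `1`s modulo 2; the other (15 states) tracks the last 3 symbols read. Each combined state is a pair, one component from each; accept when both components accept.
A 23-state machine:
          0    1  
>  q0     q1   q2 
   q1     q3   q4 
   q2     q5   q6 
   q3     q7   q8 
   q4     q9  q10 
   q5    q11  q12 
   q6    q13  q14 
   q7     q7   q8 
 * q8     q9  q10 
 * q9    q11  q12 
   q10   q13  q14 
   q11   q15  q16 
   q12   q17  q18 
   q13   q19  q20 
   q14   q21  q22 
 * q15   q15  q16 
   q16   q17  q18 
   q17   q19  q20 
 * q18   q21  q22 
   q19    q7   q8 
   q20    q9  q10 
   q21   q11  q12 
   q22   q13  q14 
(> = start, * = accepting)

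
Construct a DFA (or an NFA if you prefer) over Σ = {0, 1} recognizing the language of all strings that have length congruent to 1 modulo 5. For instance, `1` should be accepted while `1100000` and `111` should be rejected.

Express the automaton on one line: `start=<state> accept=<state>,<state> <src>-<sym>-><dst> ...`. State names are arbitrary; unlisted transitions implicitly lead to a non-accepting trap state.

start=q0 accept=q1 q0-0->q1 q0-1->q1 q1-0->q2 q1-1->q2 q2-0->q3 q2-1->q3 q3-0->q4 q3-1->q4 q4-0->q0 q4-1->q0

Only the length mod 5 matters, so use a 5-cycle: from any state, every input symbol moves to the next state, wrapping q4 back to q0. Mark q1 accepting.
        0   1  
>  q0   q1  q1 
 * q1   q2  q2 
   q2   q3  q3 
   q3   q4  q4 
   q4   q0  q0 
(> = start, * = accepting)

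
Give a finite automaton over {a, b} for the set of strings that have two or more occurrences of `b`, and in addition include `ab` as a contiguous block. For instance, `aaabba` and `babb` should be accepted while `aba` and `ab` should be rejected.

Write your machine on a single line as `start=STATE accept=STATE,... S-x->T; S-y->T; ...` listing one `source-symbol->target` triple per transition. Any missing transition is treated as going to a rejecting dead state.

start=q0; accept=q6,q9; q0-a->q1; q0-b->q2; q1-a->q1; q1-b->q3; q2-a->q4; q2-b->q5; q3-a->q3; q3-b->q6; q4-a->q4; q4-b->q6; q5-a->q7; q5-b->q8; q6-a->q6; q6-b->q9; q7-a->q7; q7-b->q9; q8-a->q10; q8-b->q8; q9-a->q9; q9-b->q9; q10-a->q10; q10-b->q9

Run two small machines in parallel and take their product. One (4 states) tracks the count of `b`s, saturating at 3; the other (3 states) tracks whether and how much of `ab` has been seen. Each combined state is a pair, one component from each; accept when both components accept.
          a    b  
>  q0     q1   q2 
   q1     q1   q3 
   q2     q4   q5 
   q3     q3   q6 
   q4     q4   q6 
   q5     q7   q8 
 * q6     q6   q9 
   q7     q7   q9 
   q8    q10   q8 
 * q9     q9   q9 
   q10   q10   q9 
(> = start, * = accepting)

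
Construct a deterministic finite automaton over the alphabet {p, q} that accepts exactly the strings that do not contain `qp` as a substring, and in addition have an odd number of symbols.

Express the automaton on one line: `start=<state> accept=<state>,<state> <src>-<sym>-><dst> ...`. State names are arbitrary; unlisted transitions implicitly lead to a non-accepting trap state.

Build one automaton per condition and run them in lockstep. The first has 3 states tracking partial matches of the forbidden pattern `qp`; the second has 2 states tracking the input length modulo 2. A product state is a pair (one from each), accepting exactly when both do. Minimizing collapses redundant product states.
With 5 states:
        p   q  
>  s0   s1  s2 
 * s1   s0  s3 
 * s2   s4  s3 
   s3   s4  s2 
   s4   s4  s4 
(> = start, * = accepting)

start=s0 accept=s1,s2 s0-p->s1 s0-q->s2 s1-p->s0 s1-q->s3 s2-p->s4 s2-q->s3 s3-p->s4 s3-q->s2 s4-p->s4 s4-q->s4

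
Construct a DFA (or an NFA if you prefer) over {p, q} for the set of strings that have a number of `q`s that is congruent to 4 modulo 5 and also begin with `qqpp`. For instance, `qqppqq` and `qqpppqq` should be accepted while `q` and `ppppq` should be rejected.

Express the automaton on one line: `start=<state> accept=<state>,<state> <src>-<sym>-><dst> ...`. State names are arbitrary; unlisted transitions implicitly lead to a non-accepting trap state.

start=A accept=H A-p->B A-q->C B-p->B B-q->B C-p->B C-q->D D-p->E D-q->B E-p->F E-q->B F-p->F F-q->G G-p->G G-q->H H-p->H H-q->I I-p->I I-q->J J-p->J J-q->F

Build one automaton per condition and run them in lockstep. The first has 5 states tracking the count of `q`s modulo 5; the second has 6 states tracking whether the input so far still matches the prefix `qqpp`. A product state is a pair (one from each), accepting exactly when both do. Equivalent product states are then merged.
A 10-state machine:
       p  q 
>  A   B  C 
   B   B  B 
   C   B  D 
   D   E  B 
   E   F  B 
   F   F  G 
   G   G  H 
 * H   H  I 
   I   I  J 
   J   J  F 
(> = start, * = accepting)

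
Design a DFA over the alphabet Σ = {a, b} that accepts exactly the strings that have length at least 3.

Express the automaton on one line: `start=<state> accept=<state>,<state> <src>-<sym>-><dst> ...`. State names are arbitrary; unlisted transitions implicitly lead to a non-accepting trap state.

start=q0 accept=q3,q4 q0-a->q1 q0-b->q1 q1-a->q2 q1-b->q2 q2-a->q3 q2-b->q3 q3-a->q4 q3-b->q4 q4-a->q4 q4-b->q4

Count input length up to 4: every symbol moves from q0 toward q4, which means 'more than 3' and absorbs. Accept from {q3, q4}.
A 5-state machine:
        a   b  
>  q0   q1  q1 
   q1   q2  q2 
   q2   q3  q3 
 * q3   q4  q4 
 * q4   q4  q4 
(> = start, * = accepting)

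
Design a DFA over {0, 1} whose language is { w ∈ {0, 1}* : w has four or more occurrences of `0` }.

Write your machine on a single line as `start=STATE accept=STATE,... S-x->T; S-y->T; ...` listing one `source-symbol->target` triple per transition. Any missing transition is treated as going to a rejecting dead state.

start=A; accept=E,F; A-0->B; A-1->A; B-0->C; B-1->B; C-0->D; C-1->C; D-0->E; D-1->D; E-0->F; E-1->E; F-0->F; F-1->F

Count `0`s, saturating at 5: states A through E mean 0 through 4 `0`s seen; F means more than 4. Each `0` increments (capped at F); other symbols loop. Accept from {E, F}.
6 states suffice.
       0  1 
>  A   B  A 
   B   C  B 
   C   D  C 
   D   E  D 
 * E   F  E 
 * F   F  F 
(> = start, * = accepting)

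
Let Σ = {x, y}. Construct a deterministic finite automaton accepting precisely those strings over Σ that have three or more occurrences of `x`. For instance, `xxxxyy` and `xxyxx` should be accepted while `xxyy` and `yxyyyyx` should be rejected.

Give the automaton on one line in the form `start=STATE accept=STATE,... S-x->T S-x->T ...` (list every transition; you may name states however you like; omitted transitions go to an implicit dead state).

Only the number of `x`s matters, and only up to 4. Make a chain s0 → s1 → s2 → s3 → s4 advanced by each `x` (with s4 absorbing); every other symbol self-loops. The accepting set is {s3, s4}.
        x   y  
>  s0   s1  s0 
   s1   s2  s1 
   s2   s3  s2 
 * s3   s4  s3 
 * s4   s4  s4 
(> = start, * = accepting)

start=s0 accept=s3,s4 s0-x->s1 s0-y->s0 s1-x->s2 s1-y->s1 s2-x->s3 s2-y->s2 s3-x->s4 s3-y->s3 s4-x->s4 s4-y->s4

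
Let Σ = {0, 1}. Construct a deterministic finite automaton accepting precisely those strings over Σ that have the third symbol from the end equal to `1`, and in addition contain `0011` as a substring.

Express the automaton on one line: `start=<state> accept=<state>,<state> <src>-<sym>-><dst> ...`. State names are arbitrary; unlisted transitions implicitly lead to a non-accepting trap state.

Build one automaton per condition and run them in lockstep. One (15 states) tracks the last 3 symbols read; the other (5 states) tracks whether and how much of `0011` has been seen. Each combined state is a pair, one component from each; accept when both components accept. After merging equivalent states the machine shrinks.
With 12 states:
          0    1  
>  q0     q1   q0 
   q1     q2   q0 
   q2     q2   q3 
   q3     q1   q4 
   q4     q5   q6 
 * q5     q7   q8 
 * q6     q5   q6 
 * q7     q9  q10 
 * q8    q11   q4 
   q9     q9  q10 
   q10   q11   q4 
   q11    q7   q8 
(> = start, * = accepting)

start=q0 accept=q5,q6,q7,q8 q0-0->q1 q0-1->q0 q1-0->q2 q1-1->q0 q2-0->q2 q2-1->q3 q3-0->q1 q3-1->q4 q4-0->q5 q4-1->q6 q5-0->q7 q5-1->q8 q6-0->q5 q6-1->q6 q7-0->q9 q7-1->q10 q8-0->q11 q8-1->q4 q9-0->q9 q9-1->q10 q10-0->q11 q10-1->q4 q11-0->q7 q11-1->q8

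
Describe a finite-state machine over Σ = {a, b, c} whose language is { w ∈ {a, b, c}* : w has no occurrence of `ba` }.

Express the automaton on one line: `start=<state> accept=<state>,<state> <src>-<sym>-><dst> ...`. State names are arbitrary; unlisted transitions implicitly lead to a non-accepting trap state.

This is the complement of 'contains `ba`'. Use the same substring-matching states — q0 through q2 holding how much of `ba` has just been matched — but flip the accepting set: everything except the trap q2 accepts.
With 3 states:
        a   b   c  
>* q0   q0  q1  q0 
 * q1   q2  q1  q0 
   q2   q2  q2  q2 
(> = start, * = accepting)

start=q0 accept=q0,q1 q0-a->q0 q0-b->q1 q0-c->q0 q1-a->q2 q1-b->q1 q1-c->q0 q2-a->q2 q2-b->q2 q2-c->q2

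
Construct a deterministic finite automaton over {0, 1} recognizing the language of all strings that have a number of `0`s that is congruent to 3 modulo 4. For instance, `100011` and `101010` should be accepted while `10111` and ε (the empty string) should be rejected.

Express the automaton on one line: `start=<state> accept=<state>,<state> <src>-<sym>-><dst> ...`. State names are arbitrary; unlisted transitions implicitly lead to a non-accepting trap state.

The only thing that matters is how many `0`s have appeared, reduced mod 4. Use one state per residue: S0 for 0, …, S3 for 3. Reading `0` moves to the next residue; anything else stays put. S3 is accepting.
With 4 states:
        0   1  
>  S0   S1  S0 
   S1   S2  S1 
   S2   S3  S2 
 * S3   S0  S3 
(> = start, * = accepting)

start=S0 accept=S3 S0-0->S1 S0-1->S0 S1-0->S2 S1-1->S1 S2-0->S3 S2-1->S2 S3-0->S0 S3-1->S3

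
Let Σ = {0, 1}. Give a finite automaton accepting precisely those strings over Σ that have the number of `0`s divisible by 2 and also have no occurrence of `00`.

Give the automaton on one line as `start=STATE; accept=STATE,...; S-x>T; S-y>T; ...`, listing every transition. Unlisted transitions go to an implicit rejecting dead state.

Run two small machines in parallel and take their product. The first has 2 states tracking the count of `0`s modulo 2; the second has 3 states tracking partial matches of the forbidden pattern `00`. A product state is a pair (one from each), accepting exactly when both do.
A 6-state machine:
        0   1  
>* q0   q1  q0 
   q1   q2  q3 
   q2   q4  q2 
   q3   q5  q3 
   q4   q2  q4 
 * q5   q4  q0 
(> = start, * = accepting)

start=q0; accept=q0,q5; q0-0>q1; q0-1>q0; q1-0>q2; q1-1>q3; q2-0>q4; q2-1>q2; q3-0>q5; q3-1>q3; q4-0>q2; q4-1>q4; q5-0>q4; q5-1>q0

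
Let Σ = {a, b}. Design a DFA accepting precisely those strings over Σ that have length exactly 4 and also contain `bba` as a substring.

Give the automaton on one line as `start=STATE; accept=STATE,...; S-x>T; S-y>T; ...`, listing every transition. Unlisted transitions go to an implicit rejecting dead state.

Run two small machines in parallel and take their product. One (6 states) tracks the input length, saturating at 5; the other (4 states) tracks whether and how much of `bba` has been seen. Each combined state is a pair, one component from each; accept when both components accept. Equivalent product states are then merged.
A 9-state machine:
        a   b  
>  s0   s1  s2 
   s1   s3  s4 
   s2   s3  s5 
   s3   s3  s3 
   s4   s3  s6 
   s5   s7  s6 
   s6   s8  s3 
   s7   s8  s8 
 * s8   s3  s3 
(> = start, * = accepting)

start=s0; accept=s8; s0-a>s1; s0-b>s2; s1-a>s3; s1-b>s4; s2-a>s3; s2-b>s5; s3-a>s3; s3-b>s3; s4-a>s3; s4-b>s6; s5-a>s7; s5-b>s6; s6-a>s8; s6-b>s3; s7-a>s8; s7-b>s8; s8-a>s3; s8-b>s3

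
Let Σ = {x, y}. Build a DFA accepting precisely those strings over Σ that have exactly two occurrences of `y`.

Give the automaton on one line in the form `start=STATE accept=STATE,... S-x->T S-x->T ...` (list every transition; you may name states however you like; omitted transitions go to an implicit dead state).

Count `y`s, saturating at 3: states q0 through q2 mean 0 through 2 `y`s seen; q3 means more than 2. Each `y` increments (capped at q3); other symbols loop. Accept from {q2}.
        x   y  
>  q0   q0  q1 
   q1   q1  q2 
 * q2   q2  q3 
   q3   q3  q3 
(> = start, * = accepting)

start=q0 accept=q2 q0-x->q0 q0-y->q1 q1-x->q1 q1-y->q2 q2-x->q2 q2-y->q3 q3-x->q3 q3-y->q3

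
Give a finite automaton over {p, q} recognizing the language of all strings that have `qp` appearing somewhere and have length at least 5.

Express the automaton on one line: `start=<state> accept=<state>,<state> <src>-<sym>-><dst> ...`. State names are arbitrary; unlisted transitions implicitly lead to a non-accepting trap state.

start=s0 accept=s14,s17 s0-p->s1 s0-q->s2 s1-p->s3 s1-q->s4 s2-p->s5 s2-q->s4 s3-p->s6 s3-q->s7 s4-p->s8 s4-q->s7 s5-p->s8 s5-q->s8 s6-p->s9 s6-q->s10 s7-p->s11 s7-q->s10 s8-p->s11 s8-q->s11 s9-p->s12 s9-q->s13 s10-p->s14 s10-q->s13 s11-p->s14 s11-q->s14 s12-p->s15 s12-q->s16 s13-p->s17 s13-q->s16 s14-p->s17 s14-q->s17 s15-p->s15 s15-q->s16 s16-p->s17 s16-q->s16 s17-p->s17 s17-q->s17

Handle the two conditions separately and then intersect. The first has 3 states tracking whether and how much of `qp` has been seen; the second has 7 states tracking the input length, saturating at 6. A product state is a pair (one from each), accepting exactly when both do.
An 18-state machine:
          p    q  
>  s0     s1   s2 
   s1     s3   s4 
   s2     s5   s4 
   s3     s6   s7 
   s4     s8   s7 
   s5     s8   s8 
   s6     s9  s10 
   s7    s11  s10 
   s8    s11  s11 
   s9    s12  s13 
   s10   s14  s13 
   s11   s14  s14 
   s12   s15  s16 
   s13   s17  s16 
 * s14   s17  s17 
   s15   s15  s16 
   s16   s17  s16 
 * s17   s17  s17 
(> = start, * = accepting)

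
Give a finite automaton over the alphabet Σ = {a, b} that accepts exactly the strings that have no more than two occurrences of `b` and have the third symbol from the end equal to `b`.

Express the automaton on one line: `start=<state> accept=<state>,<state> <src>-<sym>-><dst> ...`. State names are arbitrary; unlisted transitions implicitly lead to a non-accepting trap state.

start=S0 accept=S4,S5,S6,S11 S0-a->S0 S0-b->S1 S1-a->S2 S1-b->S3 S2-a->S4 S2-b->S5 S3-a->S6 S3-b->S7 S4-a->S8 S4-b->S9 S5-a->S10 S5-b->S7 S6-a->S11 S6-b->S7 S7-a->S7 S7-b->S7 S8-a->S8 S8-b->S9 S9-a->S10 S9-b->S7 S10-a->S11 S10-b->S7 S11-a->S7 S11-b->S7

Run two small machines in parallel and take their product. The first has 4 states tracking the count of `b`s, saturating at 3; the second has 15 states tracking the last 3 symbols read. A product state is a pair (one from each), accepting exactly when both do. After merging equivalent states the machine shrinks.
12 states suffice.
          a    b  
>  S0     S0   S1 
   S1     S2   S3 
   S2     S4   S5 
   S3     S6   S7 
 * S4     S8   S9 
 * S5    S10   S7 
 * S6    S11   S7 
   S7     S7   S7 
   S8     S8   S9 
   S9    S10   S7 
   S10   S11   S7 
 * S11    S7   S7 
(> = start, * = accepting)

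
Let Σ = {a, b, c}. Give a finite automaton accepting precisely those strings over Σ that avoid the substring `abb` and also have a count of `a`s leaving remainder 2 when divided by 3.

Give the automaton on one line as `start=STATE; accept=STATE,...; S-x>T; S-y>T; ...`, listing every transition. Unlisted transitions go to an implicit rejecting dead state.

start=s0; accept=s2,s6,s7; s0-a>s1; s0-b>s0; s0-c>s0; s1-a>s2; s1-b>s3; s1-c>s4; s2-a>s5; s2-b>s6; s2-c>s7; s3-a>s2; s3-b>s8; s3-c>s4; s4-a>s2; s4-b>s4; s4-c>s4; s5-a>s1; s5-b>s9; s5-c>s0; s6-a>s5; s6-b>s10; s6-c>s7; s7-a>s5; s7-b>s7; s7-c>s7; s8-a>s10; s8-b>s8; s8-c>s8; s9-a>s1; s9-b>s11; s9-c>s0; s10-a>s11; s10-b>s10; s10-c>s10; s11-a>s8; s11-b>s11; s11-c>s11

Build one automaton per condition and run them in lockstep. One (4 states) tracks partial matches of the forbidden pattern `abb`; the other (3 states) tracks the count of `a`s modulo 3. Each combined state is a pair, one component from each; accept when both components accept.
          a    b    c  
>  s0     s1   s0   s0 
   s1     s2   s3   s4 
 * s2     s5   s6   s7 
   s3     s2   s8   s4 
   s4     s2   s4   s4 
   s5     s1   s9   s0 
 * s6     s5  s10   s7 
 * s7     s5   s7   s7 
   s8    s10   s8   s8 
   s9     s1  s11   s0 
   s10   s11  s10  s10 
   s11    s8  s11  s11 
(> = start, * = accepting)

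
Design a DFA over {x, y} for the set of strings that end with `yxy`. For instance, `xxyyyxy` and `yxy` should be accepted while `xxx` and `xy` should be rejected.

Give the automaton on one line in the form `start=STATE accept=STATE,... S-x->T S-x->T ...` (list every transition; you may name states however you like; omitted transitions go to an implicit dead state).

Remember how much of `yxy` the current input suffix matches. State q0 means no match yet; q1 means the last symbol is `y`; q2 means the last 2 symbols are `yx`; q3 means the last 3 symbols are `yxy`. Only q3 accepts. On a mismatch, fall back to the longest proper suffix that is still a prefix of `yxy`.
        x   y  
>  q0   q0  q1 
   q1   q2  q1 
   q2   q0  q3 
 * q3   q2  q1 
(> = start, * = accepting)

start=q0 accept=q3 q0-x->q0 q0-y->q1 q1-x->q2 q1-y->q1 q2-x->q0 q2-y->q3 q3-x->q2 q3-y->q1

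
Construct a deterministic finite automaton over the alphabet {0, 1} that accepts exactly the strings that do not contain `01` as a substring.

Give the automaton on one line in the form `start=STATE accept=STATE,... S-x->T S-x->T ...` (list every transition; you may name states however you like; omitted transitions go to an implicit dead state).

start=S0 accept=S0,S1 S0-0->S1 S0-1->S0 S1-0->S1 S1-1->S2 S2-0->S2 S2-1->S2

Track partial matches of the forbidden pattern `01`. State S2 is a dead state reached once `01` has occurred; every other state accepts. S0 means no part of `01` is currently matched.
With 3 states:
        0   1  
>* S0   S1  S0 
 * S1   S1  S2 
   S2   S2  S2 
(> = start, * = accepting)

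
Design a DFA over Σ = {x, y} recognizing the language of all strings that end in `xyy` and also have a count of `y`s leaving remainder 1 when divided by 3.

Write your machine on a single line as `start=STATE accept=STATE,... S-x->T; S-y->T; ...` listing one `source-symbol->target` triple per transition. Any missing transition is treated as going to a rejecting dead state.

Handle the two conditions separately and then intersect. One (4 states) tracks how much of the suffix `xyy` has currently been matched; the other (3 states) tracks the count of `y`s modulo 3. Each combined state is a pair, one component from each; accept when both components accept.
12 states suffice.
          x    y  
>  s0     s1   s2 
   s1     s1   s3 
   s2     s4   s5 
   s3     s4   s6 
   s4     s4   s7 
   s5     s8   s0 
   s6     s8   s0 
   s7     s8   s9 
   s8     s8  s10 
   s9     s1   s2 
   s10    s1  s11 
 * s11    s4   s5 
(> = start, * = accepting)

start=s0; accept=s11; s0-x->s1; s0-y->s2; s1-x->s1; s1-y->s3; s2-x->s4; s2-y->s5; s3-x->s4; s3-y->s6; s4-x->s4; s4-y->s7; s5-x->s8; s5-y->s0; s6-x->s8; s6-y->s0; s7-x->s8; s7-y->s9; s8-x->s8; s8-y->s10; s9-x->s1; s9-y->s2; s10-x->s1; s10-y->s11; s11-x->s4; s11-y->s5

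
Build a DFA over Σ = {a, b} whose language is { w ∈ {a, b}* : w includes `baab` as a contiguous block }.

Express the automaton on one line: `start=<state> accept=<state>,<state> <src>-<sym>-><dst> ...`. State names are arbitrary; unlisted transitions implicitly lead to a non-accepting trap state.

start=s0 accept=s4 s0-a->s0 s0-b->s1 s1-a->s2 s1-b->s1 s2-a->s3 s2-b->s1 s3-a->s0 s3-b->s4 s4-a->s4 s4-b->s4

Track how much of `baab` has been matched so far: state s0 is no progress, s4 is the absorbing accept state reached once `baab` has occurred. Intermediate states record partial matches; on a mismatch, fall back to the longest reusable overlap.
5 states suffice.
        a   b  
>  s0   s0  s1 
   s1   s2  s1 
   s2   s3  s1 
   s3   s0  s4 
 * s4   s4  s4 
(> = start, * = accepting)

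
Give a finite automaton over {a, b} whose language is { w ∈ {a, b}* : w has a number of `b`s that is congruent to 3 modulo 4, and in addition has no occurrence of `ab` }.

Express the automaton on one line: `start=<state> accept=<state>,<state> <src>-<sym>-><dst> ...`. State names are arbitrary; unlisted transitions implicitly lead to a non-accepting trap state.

Build one automaton per condition and run them in lockstep. The first has 4 states tracking the count of `b`s modulo 4; the second has 3 states tracking partial matches of the forbidden pattern `ab`. A product state is a pair (one from each), accepting exactly when both do. Equivalent product states are then merged.
A 6-state machine:
        a   b  
>  s0   s1  s2 
   s1   s1  s1 
   s2   s1  s3 
   s3   s1  s4 
 * s4   s5  s0 
 * s5   s5  s1 
(> = start, * = accepting)

start=s0 accept=s4,s5 s0-a->s1 s0-b->s2 s1-a->s1 s1-b->s1 s2-a->s1 s2-b->s3 s3-a->s1 s3-b->s4 s4-a->s5 s4-b->s0 s5-a->s5 s5-b->s1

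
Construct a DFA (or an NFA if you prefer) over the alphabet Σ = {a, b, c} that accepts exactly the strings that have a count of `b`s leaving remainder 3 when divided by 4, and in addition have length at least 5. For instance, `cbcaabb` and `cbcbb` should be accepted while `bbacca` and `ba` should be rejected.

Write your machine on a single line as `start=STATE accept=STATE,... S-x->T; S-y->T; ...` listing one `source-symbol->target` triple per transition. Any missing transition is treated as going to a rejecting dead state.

Run two small machines in parallel and take their product. One (4 states) tracks the count of `b`s modulo 4; the other (7 states) tracks the input length, saturating at 6. Each combined state is a pair, one component from each; accept when both components accept.
A 22-state machine:
          a    b    c  
>  q0     q1   q2   q1 
   q1     q3   q4   q3 
   q2     q4   q5   q4 
   q3     q6   q7   q6 
   q4     q7   q8   q7 
   q5     q8   q9   q8 
   q6    q10  q11  q10 
   q7    q11  q12  q11 
   q8    q12  q13  q12 
   q9    q13  q10  q13 
   q10   q14  q15  q14 
   q11   q15  q16  q15 
   q12   q16  q17  q16 
   q13   q17  q14  q17 
   q14   q18  q19  q18 
   q15   q19  q20  q19 
   q16   q20  q21  q20 
 * q17   q21  q18  q21 
   q18   q18  q19  q18 
   q19   q19  q20  q19 
   q20   q20  q21  q20 
 * q21   q21  q18  q21 
(> = start, * = accepting)

start=q0; accept=q17,q21; q0-a->q1; q0-b->q2; q0-c->q1; q1-a->q3; q1-b->q4; q1-c->q3; q2-a->q4; q2-b->q5; q2-c->q4; q3-a->q6; q3-b->q7; q3-c->q6; q4-a->q7; q4-b->q8; q4-c->q7; q5-a->q8; q5-b->q9; q5-c->q8; q6-a->q10; q6-b->q11; q6-c->q10; q7-a->q11; q7-b->q12; q7-c->q11; q8-a->q12; q8-b->q13; q8-c->q12; q9-a->q13; q9-b->q10; q9-c->q13; q10-a->q14; q10-b->q15; q10-c->q14; q11-a->q15; q11-b->q16; q11-c->q15; q12-a->q16; q12-b->q17; q12-c->q16; q13-a->q17; q13-b->q14; q13-c->q17; q14-a->q18; q14-b->q19; q14-c->q18; q15-a->q19; q15-b->q20; q15-c->q19; q16-a->q20; q16-b->q21; q16-c->q20; q17-a->q21; q17-b->q18; q17-c->q21; q18-a->q18; q18-b->q19; q18-c->q18; q19-a->q19; q19-b->q20; q19-c->q19; q20-a->q20; q20-b->q21; q20-c->q20; q21-a->q21; q21-b->q18; q21-c->q21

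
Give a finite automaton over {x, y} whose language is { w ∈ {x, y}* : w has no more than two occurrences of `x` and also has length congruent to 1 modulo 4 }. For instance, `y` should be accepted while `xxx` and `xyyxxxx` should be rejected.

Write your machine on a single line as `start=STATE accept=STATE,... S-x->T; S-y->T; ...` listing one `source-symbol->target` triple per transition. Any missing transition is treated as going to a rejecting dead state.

start=A; accept=B,C,O; A-x->B; A-y->C; B-x->D; B-y->E; C-x->E; C-y->F; D-x->G; D-y->H; E-x->H; E-y->I; F-x->I; F-y->J; G-x->K; G-y->K; H-x->K; H-y->L; I-x->L; I-y->M; J-x->M; J-y->A; K-x->N; K-y->N; L-x->N; L-y->O; M-x->O; M-y->B; N-x->P; N-y->P; O-x->P; O-y->D; P-x->G; P-y->G

Build one automaton per condition and run them in lockstep. One (4 states) tracks the count of `x`s, saturating at 3; the other (4 states) tracks the input length modulo 4. Each combined state is a pair, one component from each; accept when both components accept.
       x  y 
>  A   B  C 
 * B   D  E 
 * C   E  F 
   D   G  H 
   E   H  I 
   F   I  J 
   G   K  K 
   H   K  L 
   I   L  M 
   J   M  A 
   K   N  N 
   L   N  O 
   M   O  B 
   N   P  P 
 * O   P  D 
   P   G  G 
(> = start, * = accepting)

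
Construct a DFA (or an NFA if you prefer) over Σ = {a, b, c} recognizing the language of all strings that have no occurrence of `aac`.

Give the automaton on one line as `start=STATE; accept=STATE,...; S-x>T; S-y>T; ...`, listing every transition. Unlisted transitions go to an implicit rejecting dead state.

start=S0; accept=S0,S1,S2; S0-a>S1; S0-b>S0; S0-c>S0; S1-a>S2; S1-b>S0; S1-c>S0; S2-a>S2; S2-b>S0; S2-c>S3; S3-a>S3; S3-b>S3; S3-c>S3

This is the complement of 'contains `aac`'. Use the same substring-matching states — S0 through S3 holding how much of `aac` has just been matched — but flip the accepting set: everything except the trap S3 accepts.
4 states suffice.
        a   b   c  
>* S0   S1  S0  S0 
 * S1   S2  S0  S0 
 * S2   S2  S0  S3 
   S3   S3  S3  S3 
(> = start, * = accepting)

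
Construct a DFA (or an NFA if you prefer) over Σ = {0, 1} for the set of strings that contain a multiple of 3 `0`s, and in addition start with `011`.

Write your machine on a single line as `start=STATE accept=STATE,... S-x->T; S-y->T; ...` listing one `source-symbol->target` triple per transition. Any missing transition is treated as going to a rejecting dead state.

Handle the two conditions separately and then intersect. The first has 3 states tracking the count of `0`s modulo 3; the second has 5 states tracking whether the input so far still matches the prefix `011`. A product state is a pair (one from each), accepting exactly when both do. After merging equivalent states the machine shrinks.
        0   1  
>  q0   q1  q2 
   q1   q2  q3 
   q2   q2  q2 
   q3   q2  q4 
   q4   q5  q4 
   q5   q6  q5 
 * q6   q4  q6 
(> = start, * = accepting)

start=q0; accept=q6; q0-0->q1; q0-1->q2; q1-0->q2; q1-1->q3; q2-0->q2; q2-1->q2; q3-0->q2; q3-1->q4; q4-0->q5; q4-1->q4; q5-0->q6; q5-1->q5; q6-0->q4; q6-1->q6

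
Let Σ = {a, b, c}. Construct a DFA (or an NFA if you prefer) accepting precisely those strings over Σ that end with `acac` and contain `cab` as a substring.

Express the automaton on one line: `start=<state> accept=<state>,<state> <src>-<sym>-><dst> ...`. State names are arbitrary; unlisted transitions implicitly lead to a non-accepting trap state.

Run two small machines in parallel and take their product. One (5 states) tracks how much of the suffix `acac` has currently been matched; the other (4 states) tracks whether and how much of `cab` has been seen. Each combined state is a pair, one component from each; accept when both components accept. Equivalent product states are then merged.
8 states suffice.
        a   b   c  
>  s0   s0  s0  s1 
   s1   s2  s0  s1 
   s2   s0  s3  s1 
   s3   s4  s3  s3 
   s4   s4  s3  s5 
   s5   s6  s3  s3 
   s6   s4  s3  s7 
 * s7   s6  s3  s3 
(> = start, * = accepting)

start=s0 accept=s7 s0-a->s0 s0-b->s0 s0-c->s1 s1-a->s2 s1-b->s0 s1-c->s1 s2-a->s0 s2-b->s3 s2-c->s1 s3-a->s4 s3-b->s3 s3-c->s3 s4-a->s4 s4-b->s3 s4-c->s5 s5-a->s6 s5-b->s3 s5-c->s3 s6-a->s4 s6-b->s3 s6-c->s7 s7-a->s6 s7-b->s3 s7-c->s3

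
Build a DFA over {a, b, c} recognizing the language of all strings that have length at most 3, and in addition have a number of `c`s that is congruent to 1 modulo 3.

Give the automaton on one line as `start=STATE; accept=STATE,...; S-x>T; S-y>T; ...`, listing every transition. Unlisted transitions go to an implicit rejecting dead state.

Run two small machines in parallel and take their product. One (5 states) tracks the input length, saturating at 4; the other (3 states) tracks the count of `c`s modulo 3. Each combined state is a pair, one component from each; accept when both components accept. After merging equivalent states the machine shrinks.
With 7 states:
        a   b   c  
>  s0   s1  s1  s2 
   s1   s3  s3  s4 
 * s2   s4  s4  s5 
   s3   s5  s5  s6 
 * s4   s6  s6  s5 
   s5   s5  s5  s5 
 * s6   s5  s5  s5 
(> = start, * = accepting)

start=s0; accept=s2,s4,s6; s0-a>s1; s0-b>s1; s0-c>s2; s1-a>s3; s1-b>s3; s1-c>s4; s2-a>s4; s2-b>s4; s2-c>s5; s3-a>s5; s3-b>s5; s3-c>s6; s4-a>s6; s4-b>s6; s4-c>s5; s5-a>s5; s5-b>s5; s5-c>s5; s6-a>s5; s6-b>s5; s6-c>s5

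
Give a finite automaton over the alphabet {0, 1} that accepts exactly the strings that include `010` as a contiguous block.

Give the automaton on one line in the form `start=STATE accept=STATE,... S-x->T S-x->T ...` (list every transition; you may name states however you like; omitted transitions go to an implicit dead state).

Track how much of `010` has been matched so far: state s0 is no progress, s3 is the absorbing accept state reached once `010` has occurred. Intermediate states record partial matches; on a mismatch, fall back to the longest reusable overlap.
        0   1  
>  s0   s1  s0 
   s1   s1  s2 
   s2   s3  s0 
 * s3   s3  s3 
(> = start, * = accepting)

start=s0 accept=s3 s0-0->s1 s0-1->s0 s1-0->s1 s1-1->s2 s2-0->s3 s2-1->s0 s3-0->s3 s3-1->s3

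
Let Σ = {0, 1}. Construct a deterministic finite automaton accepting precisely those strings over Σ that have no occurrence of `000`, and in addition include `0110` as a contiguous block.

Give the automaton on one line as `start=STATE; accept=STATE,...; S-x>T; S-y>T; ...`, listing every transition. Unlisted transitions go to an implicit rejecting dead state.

Run two small machines in parallel and take their product. One (4 states) tracks partial matches of the forbidden pattern `000`; the other (5 states) tracks whether and how much of `0110` has been seen. Each combined state is a pair, one component from each; accept when both components accept. After merging equivalent states the machine shrinks.
With 9 states:
        0   1  
>  s0   s1  s0 
   s1   s2  s3 
   s2   s4  s3 
   s3   s1  s5 
   s4   s4  s4 
   s5   s6  s0 
 * s6   s7  s8 
 * s7   s4  s8 
 * s8   s6  s8 
(> = start, * = accepting)

start=s0; accept=s6,s7,s8; s0-0>s1; s0-1>s0; s1-0>s2; s1-1>s3; s2-0>s4; s2-1>s3; s3-0>s1; s3-1>s5; s4-0>s4; s4-1>s4; s5-0>s6; s5-1>s0; s6-0>s7; s6-1>s8; s7-0>s4; s7-1>s8; s8-0>s6; s8-1>s8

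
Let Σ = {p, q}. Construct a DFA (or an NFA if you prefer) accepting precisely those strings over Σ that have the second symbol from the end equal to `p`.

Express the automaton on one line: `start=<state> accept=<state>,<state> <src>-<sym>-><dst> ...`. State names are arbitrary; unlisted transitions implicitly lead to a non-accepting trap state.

A DFA must remember the last 2 symbols (since which symbol is second-to-last isn't known until the input ends). Use one state per possible window of the last ≤2 symbols; accept from those whose window starts with `p`.
7 states suffice.
       p  q 
>  A   B  C 
   B   D  E 
   C   F  G 
 * D   D  E 
 * E   F  G 
   F   D  E 
   G   F  G 
(> = start, * = accepting)

start=A accept=D,E A-p->B A-q->C B-p->D B-q->E C-p->F C-q->G D-p->D D-q->E E-p->F E-q->G F-p->D F-q->E G-p->F G-q->G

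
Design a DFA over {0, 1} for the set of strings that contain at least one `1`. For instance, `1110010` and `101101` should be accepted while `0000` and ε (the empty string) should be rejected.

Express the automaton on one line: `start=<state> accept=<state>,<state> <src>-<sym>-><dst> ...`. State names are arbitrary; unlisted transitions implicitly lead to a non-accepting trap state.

Count `1`s, saturating at 2: state S0 means no `1` yet, S1 means one `1` seen, S2 means more than one. Each `1` increments (capped at S2); other symbols loop. Accept from {S1, S2}.
With 3 states:
        0   1  
>  S0   S0  S1 
 * S1   S1  S2 
 * S2   S2  S2 
(> = start, * = accepting)

start=S0 accept=S1,S2 S0-0->S0 S0-1->S1 S1-0->S1 S1-1->S2 S2-0->S2 S2-1->S2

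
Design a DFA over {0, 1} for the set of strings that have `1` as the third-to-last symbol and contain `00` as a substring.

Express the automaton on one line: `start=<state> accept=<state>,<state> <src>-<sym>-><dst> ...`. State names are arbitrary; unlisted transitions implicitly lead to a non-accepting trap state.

start=S0 accept=S6,S9,S10,S11 S0-0->S1 S0-1->S2 S1-0->S3 S1-1->S2 S2-0->S4 S2-1->S2 S3-0->S3 S3-1->S5 S4-0->S6 S4-1->S2 S5-0->S7 S5-1->S8 S6-0->S3 S6-1->S5 S7-0->S6 S7-1->S9 S8-0->S10 S8-1->S11 S9-0->S7 S9-1->S8 S10-0->S6 S10-1->S9 S11-0->S10 S11-1->S11

Build one automaton per condition and run them in lockstep. One (15 states) tracks the last 3 symbols read; the other (3 states) tracks whether and how much of `00` has been seen. Each combined state is a pair, one component from each; accept when both components accept. After merging equivalent states the machine shrinks.
A 12-state machine:
          0    1  
>  S0     S1   S2 
   S1     S3   S2 
   S2     S4   S2 
   S3     S3   S5 
   S4     S6   S2 
   S5     S7   S8 
 * S6     S3   S5 
   S7     S6   S9 
   S8    S10  S11 
 * S9     S7   S8 
 * S10    S6   S9 
 * S11   S10  S11 
(> = start, * = accepting)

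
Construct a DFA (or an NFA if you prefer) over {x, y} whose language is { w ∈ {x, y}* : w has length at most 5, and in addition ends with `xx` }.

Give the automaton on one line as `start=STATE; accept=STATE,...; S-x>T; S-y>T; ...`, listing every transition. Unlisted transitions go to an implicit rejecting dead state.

start=q0; accept=q3,q6,q9,q12; q0-x>q1; q0-y>q2; q1-x>q3; q1-y>q4; q2-x>q5; q2-y>q4; q3-x>q6; q3-y>q7; q4-x>q8; q4-y>q7; q5-x>q6; q5-y>q7; q6-x>q9; q6-y>q10; q7-x>q11; q7-y>q10; q8-x>q9; q8-y>q10; q9-x>q12; q9-y>q10; q10-x>q10; q10-y>q10; q11-x>q12; q11-y>q10; q12-x>q10; q12-y>q10

Build one automaton per condition and run them in lockstep. One (7 states) tracks the input length, saturating at 6; the other (3 states) tracks how much of the suffix `xx` has currently been matched. Each combined state is a pair, one component from each; accept when both components accept. Equivalent product states are then merged.
With 13 states:
          x    y  
>  q0     q1   q2 
   q1     q3   q4 
   q2     q5   q4 
 * q3     q6   q7 
   q4     q8   q7 
   q5     q6   q7 
 * q6     q9  q10 
   q7    q11  q10 
   q8     q9  q10 
 * q9    q12  q10 
   q10   q10  q10 
   q11   q12  q10 
 * q12   q10  q10 
(> = start, * = accepting)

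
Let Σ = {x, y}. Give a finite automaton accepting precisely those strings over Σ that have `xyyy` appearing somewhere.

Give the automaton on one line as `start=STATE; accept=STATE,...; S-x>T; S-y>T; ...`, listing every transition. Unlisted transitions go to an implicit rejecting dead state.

States S0..S3 record the length of the longest prefix of `xyyy` that matches the current input suffix. Reaching S4 means `xyyy` has been seen, and we stay there forever. Accept from S4.
5 states suffice.
        x   y  
>  S0   S1  S0 
   S1   S1  S2 
   S2   S1  S3 
   S3   S1  S4 
 * S4   S4  S4 
(> = start, * = accepting)

start=S0; accept=S4; S0-x>S1; S0-y>S0; S1-x>S1; S1-y>S2; S2-x>S1; S2-y>S3; S3-x>S1; S3-y>S4; S4-x>S4; S4-y>S4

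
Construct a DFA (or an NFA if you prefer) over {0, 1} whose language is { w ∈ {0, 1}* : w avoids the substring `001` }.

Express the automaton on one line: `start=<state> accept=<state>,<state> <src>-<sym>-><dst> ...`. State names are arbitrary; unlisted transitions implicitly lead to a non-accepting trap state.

start=q0 accept=q0,q1,q2 q0-0->q1 q0-1->q0 q1-0->q2 q1-1->q0 q2-0->q2 q2-1->q3 q3-0->q3 q3-1->q3

This is the complement of 'contains `001`'. Use the same substring-matching states — q0 through q3 holding how much of `001` has just been matched — but flip the accepting set: everything except the trap q3 accepts.
A 4-state machine:
        0   1  
>* q0   q1  q0 
 * q1   q2  q0 
 * q2   q2  q3 
   q3   q3  q3 
(> = start, * = accepting)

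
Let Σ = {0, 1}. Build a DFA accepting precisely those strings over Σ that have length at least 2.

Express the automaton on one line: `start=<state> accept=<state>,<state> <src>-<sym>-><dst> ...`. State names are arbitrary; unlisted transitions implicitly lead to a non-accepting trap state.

start=q0 accept=q2,q3 q0-0->q1 q0-1->q1 q1-0->q2 q1-1->q2 q2-0->q3 q2-1->q3 q3-0->q3 q3-1->q3

We only need to distinguish lengths 0, 1, …, 2, and '>2'. Chain q0 → q1 → q2 → q3 on every symbol, with q3 looping. Accepting states: {q2, q3}.
        0   1  
>  q0   q1  q1 
   q1   q2  q2 
 * q2   q3  q3 
 * q3   q3  q3 
(> = start, * = accepting)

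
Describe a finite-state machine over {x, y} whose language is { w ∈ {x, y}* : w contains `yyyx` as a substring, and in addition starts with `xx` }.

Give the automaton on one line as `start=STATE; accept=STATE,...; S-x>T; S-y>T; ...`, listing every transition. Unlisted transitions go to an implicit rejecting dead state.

start=S0; accept=S7; S0-x>S1; S0-y>S2; S1-x>S3; S1-y>S2; S2-x>S2; S2-y>S2; S3-x>S3; S3-y>S4; S4-x>S3; S4-y>S5; S5-x>S3; S5-y>S6; S6-x>S7; S6-y>S6; S7-x>S7; S7-y>S7

Handle the two conditions separately and then intersect. The first has 5 states tracking whether and how much of `yyyx` has been seen; the second has 4 states tracking whether the input so far still matches the prefix `xx`. A product state is a pair (one from each), accepting exactly when both do. Equivalent product states are then merged.
        x   y  
>  S0   S1  S2 
   S1   S3  S2 
   S2   S2  S2 
   S3   S3  S4 
   S4   S3  S5 
   S5   S3  S6 
   S6   S7  S6 
 * S7   S7  S7 
(> = start, * = accepting)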